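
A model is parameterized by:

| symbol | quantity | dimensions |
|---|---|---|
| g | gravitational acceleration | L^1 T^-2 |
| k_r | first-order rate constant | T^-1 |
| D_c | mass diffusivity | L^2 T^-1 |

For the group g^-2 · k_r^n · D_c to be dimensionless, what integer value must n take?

3

Balance the T exponent: (-1)·n from k_r, plus −2·(-2) + (-1) = 3 from the rest, must sum to zero.
−n + 3 = 0, so n = 3.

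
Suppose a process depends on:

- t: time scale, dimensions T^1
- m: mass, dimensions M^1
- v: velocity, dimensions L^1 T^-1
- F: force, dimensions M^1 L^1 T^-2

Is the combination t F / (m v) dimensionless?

yes

Sum the exponent of each base dimension across the product:
  M: [t]_M − [m]_M − [v]_M + [F]_M = (0) − (1) − (0) + (1) = 0
  L: [t]_L − [m]_L − [v]_L + [F]_L = (0) − (0) − (1) + (1) = 0
  T: [t]_T − [m]_T − [v]_T + [F]_T = (1) − (0) − (-1) + (-2) = 0
  Θ: [t]_Θ − [m]_Θ − [v]_Θ + [F]_Θ = (0) − (0) − (0) + (0) = 0
All base exponents vanish — dimensionless.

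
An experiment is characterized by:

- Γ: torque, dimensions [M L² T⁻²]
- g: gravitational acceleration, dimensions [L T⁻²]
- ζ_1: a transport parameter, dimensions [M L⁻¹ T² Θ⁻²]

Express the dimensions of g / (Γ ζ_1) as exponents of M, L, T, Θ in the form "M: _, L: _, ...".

Collect each base-dimension exponent across the product:
  M: −(1) + (0) − (1) = -2
  L: −(2) + (1) − (-1) = 0
  T: −(-2) + (-2) − (2) = -2
  Θ: −(0) + (0) − (-2) = 2
So the dimensions are [M⁻² T⁻² Θ²].

M: -2, L: 0, T: -2, Θ: 2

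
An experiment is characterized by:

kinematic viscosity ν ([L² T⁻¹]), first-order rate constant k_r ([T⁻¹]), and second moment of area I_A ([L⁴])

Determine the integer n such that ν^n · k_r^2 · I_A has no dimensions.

Balance the L exponent: (2)·n from ν, plus 2·(0) + (4) = 4 from the rest, must sum to zero.
2n + 4 = 0, so n = -2.

-2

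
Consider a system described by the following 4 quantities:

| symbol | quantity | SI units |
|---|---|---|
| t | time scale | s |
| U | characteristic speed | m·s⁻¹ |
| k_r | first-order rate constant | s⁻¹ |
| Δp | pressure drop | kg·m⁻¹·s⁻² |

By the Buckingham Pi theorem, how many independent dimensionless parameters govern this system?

There are 4 variables and 3 base dimensions (M, L, T).
The dimension matrix has rank 3.
Independent dimensionless groups: 4 − 3 = 1.

1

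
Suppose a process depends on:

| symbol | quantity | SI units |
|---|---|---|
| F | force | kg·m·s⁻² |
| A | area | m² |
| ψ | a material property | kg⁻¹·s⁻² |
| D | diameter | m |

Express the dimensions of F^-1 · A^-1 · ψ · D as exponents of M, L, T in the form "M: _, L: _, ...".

M: -2, L: -2, T: 0

Collect each base-dimension exponent across the product:
  M: −(1) − (0) + (-1) + (0) = -2
  L: −(1) − (2) + (0) + (1) = -2
  T: −(-2) − (0) + (-2) + (0) = 0
So the dimensions are [M⁻² L⁻²].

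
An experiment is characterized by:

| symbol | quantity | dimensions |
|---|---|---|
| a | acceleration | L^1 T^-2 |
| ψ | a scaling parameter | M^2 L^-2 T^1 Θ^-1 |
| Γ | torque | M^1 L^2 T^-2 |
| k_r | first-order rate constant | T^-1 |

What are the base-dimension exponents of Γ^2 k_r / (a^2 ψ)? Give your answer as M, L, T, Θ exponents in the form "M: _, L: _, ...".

Collect each base-dimension exponent across the product:
  M: −2·(0) − (2) + 2·(1) + (0) = 0
  L: −2·(1) − (-2) + 2·(2) + (0) = 4
  T: −2·(-2) − (1) + 2·(-2) + (-1) = -2
  Θ: −2·(0) − (-1) + 2·(0) + (0) = 1
So the dimensions are [L⁴ T⁻² Θ].

M: 0, L: 4, T: -2, Θ: 1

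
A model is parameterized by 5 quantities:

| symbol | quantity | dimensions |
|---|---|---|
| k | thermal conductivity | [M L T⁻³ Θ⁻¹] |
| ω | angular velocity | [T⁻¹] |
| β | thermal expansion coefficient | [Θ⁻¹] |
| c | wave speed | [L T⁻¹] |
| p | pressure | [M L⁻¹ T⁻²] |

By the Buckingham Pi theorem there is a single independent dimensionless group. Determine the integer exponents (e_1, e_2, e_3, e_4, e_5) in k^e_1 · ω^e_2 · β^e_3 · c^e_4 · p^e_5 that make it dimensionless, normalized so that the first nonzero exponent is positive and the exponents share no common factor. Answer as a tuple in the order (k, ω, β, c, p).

M: e_1·(1) + e_2·(0) + e_3·(0) + e_4·(0) + e_5·(1) = 0
L: e_1·(1) + e_2·(0) + e_3·(0) + e_4·(1) + e_5·(-1) = 0
T: e_1·(-3) + e_2·(-1) + e_3·(0) + e_4·(-1) + e_5·(-2) = 0
Θ: e_1·(-1) + e_2·(0) + e_3·(-1) + e_4·(0) + e_5·(0) = 0
Solving this homogeneous linear system for the smallest-integer solution (first nonzero entry positive) gives (1, 1, -1, -2, -1).

(1, 1, -1, -2, -1)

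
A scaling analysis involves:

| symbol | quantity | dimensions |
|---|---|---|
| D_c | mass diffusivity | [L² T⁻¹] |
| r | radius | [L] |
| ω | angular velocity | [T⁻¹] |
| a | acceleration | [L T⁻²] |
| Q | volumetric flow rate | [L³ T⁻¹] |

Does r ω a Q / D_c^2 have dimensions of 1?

Sum the exponent of each base dimension across the product:
  L: −2·[D_c]_L + [r]_L + [ω]_L + [a]_L + [Q]_L = −2·(2) + (1) + (0) + (1) + (3) = 1
  T: −2·[D_c]_T + [r]_T + [ω]_T + [a]_T + [Q]_T = −2·(-1) + (0) + (-1) + (-2) + (-1) = -2
Net dimensions [L T⁻²] ≠ [1] — not dimensionless.

no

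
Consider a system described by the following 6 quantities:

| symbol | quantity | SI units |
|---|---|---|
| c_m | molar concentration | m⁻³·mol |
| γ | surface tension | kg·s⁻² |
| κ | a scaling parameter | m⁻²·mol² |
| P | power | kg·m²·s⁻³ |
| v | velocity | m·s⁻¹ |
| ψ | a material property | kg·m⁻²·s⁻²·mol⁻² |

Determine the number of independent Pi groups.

2

There are 6 variables and 4 base dimensions (M, L, T, N).
The dimension matrix has rank 4.
Independent dimensionless groups: 6 − 4 = 2.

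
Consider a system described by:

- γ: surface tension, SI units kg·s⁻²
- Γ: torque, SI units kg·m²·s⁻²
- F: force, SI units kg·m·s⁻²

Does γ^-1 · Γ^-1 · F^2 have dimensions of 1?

Sum the exponent of each base dimension across the product:
  M: −[γ]_M − [Γ]_M + 2·[F]_M = −(1) − (1) + 2·(1) = 0
  L: −[γ]_L − [Γ]_L + 2·[F]_L = −(0) − (2) + 2·(1) = 0
  T: −[γ]_T − [Γ]_T + 2·[F]_T = −(-2) − (-2) + 2·(-2) = 0
  Θ: −[γ]_Θ − [Γ]_Θ + 2·[F]_Θ = −(0) − (0) + 2·(0) = 0
All base exponents vanish — dimensionless.

yes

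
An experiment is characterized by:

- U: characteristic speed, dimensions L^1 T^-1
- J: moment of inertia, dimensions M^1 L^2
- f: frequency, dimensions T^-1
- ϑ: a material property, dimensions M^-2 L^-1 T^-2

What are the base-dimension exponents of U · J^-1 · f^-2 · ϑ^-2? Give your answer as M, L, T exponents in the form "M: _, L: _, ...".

Collect each base-dimension exponent across the product:
  M: (0) − (1) − 2·(0) − 2·(-2) = 3
  L: (1) − (2) − 2·(0) − 2·(-1) = 1
  T: (-1) − (0) − 2·(-1) − 2·(-2) = 5
So the dimensions are [M³ L T⁵].

M: 3, L: 1, T: 5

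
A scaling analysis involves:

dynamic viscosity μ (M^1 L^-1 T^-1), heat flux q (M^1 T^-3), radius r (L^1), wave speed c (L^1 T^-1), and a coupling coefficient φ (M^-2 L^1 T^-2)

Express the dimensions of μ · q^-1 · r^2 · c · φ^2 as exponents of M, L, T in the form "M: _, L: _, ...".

M: -4, L: 4, T: -3

Collect each base-dimension exponent across the product:
  M: (1) − (1) + 2·(0) + (0) + 2·(-2) = -4
  L: (-1) − (0) + 2·(1) + (1) + 2·(1) = 4
  T: (-1) − (-3) + 2·(0) + (-1) + 2·(-2) = -3
So the dimensions are [M⁻⁴ L⁴ T⁻³].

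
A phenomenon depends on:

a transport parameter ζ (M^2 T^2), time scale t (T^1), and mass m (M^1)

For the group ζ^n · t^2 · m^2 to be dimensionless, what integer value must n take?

-1

Balance the M exponent: (2)·n from ζ, plus 2·(0) + 2·(1) = 2 from the rest, must sum to zero.
2n + 2 = 0, so n = -1.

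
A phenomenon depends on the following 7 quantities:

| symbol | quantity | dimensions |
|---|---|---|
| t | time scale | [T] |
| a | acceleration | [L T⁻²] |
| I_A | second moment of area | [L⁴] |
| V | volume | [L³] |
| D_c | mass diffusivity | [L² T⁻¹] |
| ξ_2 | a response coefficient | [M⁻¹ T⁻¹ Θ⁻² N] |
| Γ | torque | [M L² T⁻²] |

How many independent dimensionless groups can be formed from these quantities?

3

There are 7 variables and 5 base dimensions (M, L, T, Θ, N).
The dimension matrix has rank 4 (less than 5: the dimension vectors are linearly dependent).
Independent dimensionless groups: 7 − 4 = 3.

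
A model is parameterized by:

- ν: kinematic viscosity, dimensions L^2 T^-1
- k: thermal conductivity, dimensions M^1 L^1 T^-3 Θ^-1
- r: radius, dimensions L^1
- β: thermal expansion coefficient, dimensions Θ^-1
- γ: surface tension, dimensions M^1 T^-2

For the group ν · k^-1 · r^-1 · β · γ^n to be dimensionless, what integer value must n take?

1

Balance the M exponent: (1)·n from γ, plus (0) − (1) − (0) + (0) = -1 from the rest, must sum to zero.
n − 1 = 0, so n = 1.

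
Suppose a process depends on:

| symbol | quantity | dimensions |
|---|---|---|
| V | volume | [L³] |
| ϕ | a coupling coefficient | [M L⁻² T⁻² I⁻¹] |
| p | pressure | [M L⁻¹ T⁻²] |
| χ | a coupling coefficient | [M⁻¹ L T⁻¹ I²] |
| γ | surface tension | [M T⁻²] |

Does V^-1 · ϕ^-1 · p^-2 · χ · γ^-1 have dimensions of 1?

no

Sum the exponent of each base dimension across the product:
  M: −[V]_M − [ϕ]_M − 2·[p]_M + [χ]_M − [γ]_M = −(0) − (1) − 2·(1) + (-1) − (1) = -5
  L: −[V]_L − [ϕ]_L − 2·[p]_L + [χ]_L − [γ]_L = −(3) − (-2) − 2·(-1) + (1) − (0) = 2
  T: −[V]_T − [ϕ]_T − 2·[p]_T + [χ]_T − [γ]_T = −(0) − (-2) − 2·(-2) + (-1) − (-2) = 7
  I: −[V]_I − [ϕ]_I − 2·[p]_I + [χ]_I − [γ]_I = −(0) − (-1) − 2·(0) + (2) − (0) = 3
Net dimensions [M⁻⁵ L² T⁷ I³] ≠ [1] — not dimensionless.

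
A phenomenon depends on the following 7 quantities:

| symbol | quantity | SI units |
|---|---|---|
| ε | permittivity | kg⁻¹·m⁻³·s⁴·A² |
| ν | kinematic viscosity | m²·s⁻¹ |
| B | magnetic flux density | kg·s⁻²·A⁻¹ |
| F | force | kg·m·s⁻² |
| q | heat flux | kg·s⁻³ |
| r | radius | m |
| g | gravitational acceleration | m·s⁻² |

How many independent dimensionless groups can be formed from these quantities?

3

There are 7 variables and 4 base dimensions (M, L, T, I).
The dimension matrix has rank 4.
Independent dimensionless groups: 7 − 4 = 3.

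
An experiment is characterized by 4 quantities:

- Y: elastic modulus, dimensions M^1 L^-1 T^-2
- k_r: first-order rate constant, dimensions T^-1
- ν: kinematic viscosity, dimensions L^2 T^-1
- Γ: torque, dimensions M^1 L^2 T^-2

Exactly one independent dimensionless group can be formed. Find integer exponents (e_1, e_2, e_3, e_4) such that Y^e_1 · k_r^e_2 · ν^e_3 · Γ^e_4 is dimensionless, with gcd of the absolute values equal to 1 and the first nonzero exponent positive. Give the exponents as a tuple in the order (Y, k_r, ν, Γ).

M: e_1·(1) + e_2·(0) + e_3·(0) + e_4·(1) = 0
L: e_1·(-1) + e_2·(0) + e_3·(2) + e_4·(2) = 0
T: e_1·(-2) + e_2·(-1) + e_3·(-1) + e_4·(-2) = 0
Solving this homogeneous linear system for the smallest-integer solution (first nonzero entry positive) gives (2, -3, 3, -2).

(2, -3, 3, -2)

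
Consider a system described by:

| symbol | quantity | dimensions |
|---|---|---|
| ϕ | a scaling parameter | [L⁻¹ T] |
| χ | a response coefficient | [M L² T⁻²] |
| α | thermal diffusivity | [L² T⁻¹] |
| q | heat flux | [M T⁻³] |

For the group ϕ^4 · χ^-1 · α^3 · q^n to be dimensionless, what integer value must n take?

1

Balance the M exponent: (1)·n from q, plus 4·(0) − (1) + 3·(0) = -1 from the rest, must sum to zero.
n − 1 = 0, so n = 1.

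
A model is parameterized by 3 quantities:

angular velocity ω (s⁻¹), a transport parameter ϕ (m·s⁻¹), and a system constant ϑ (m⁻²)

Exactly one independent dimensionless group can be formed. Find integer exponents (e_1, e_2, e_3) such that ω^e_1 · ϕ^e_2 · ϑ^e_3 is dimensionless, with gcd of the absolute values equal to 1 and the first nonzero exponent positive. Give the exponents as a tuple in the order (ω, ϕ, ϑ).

L: e_1·(0) + e_2·(1) + e_3·(-2) = 0
T: e_1·(-1) + e_2·(-1) + e_3·(0) = 0
Solving this homogeneous linear system for the smallest-integer solution (first nonzero entry positive) gives (2, -2, -1).

(2, -2, -1)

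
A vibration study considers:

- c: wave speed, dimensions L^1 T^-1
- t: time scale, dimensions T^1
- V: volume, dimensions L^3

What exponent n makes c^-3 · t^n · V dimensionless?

-3

Balance the T exponent: (1)·n from t, plus −3·(-1) + (0) = 3 from the rest, must sum to zero.
n + 3 = 0, so n = -3.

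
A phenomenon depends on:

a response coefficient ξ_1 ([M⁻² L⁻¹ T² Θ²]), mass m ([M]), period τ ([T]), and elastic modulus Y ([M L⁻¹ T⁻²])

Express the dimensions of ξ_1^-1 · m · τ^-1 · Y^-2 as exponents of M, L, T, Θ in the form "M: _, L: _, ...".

Collect each base-dimension exponent across the product:
  M: −(-2) + (1) − (0) − 2·(1) = 1
  L: −(-1) + (0) − (0) − 2·(-1) = 3
  T: −(2) + (0) − (1) − 2·(-2) = 1
  Θ: −(2) + (0) − (0) − 2·(0) = -2
So the dimensions are [M L³ T Θ⁻²].

M: 1, L: 3, T: 1, Θ: -2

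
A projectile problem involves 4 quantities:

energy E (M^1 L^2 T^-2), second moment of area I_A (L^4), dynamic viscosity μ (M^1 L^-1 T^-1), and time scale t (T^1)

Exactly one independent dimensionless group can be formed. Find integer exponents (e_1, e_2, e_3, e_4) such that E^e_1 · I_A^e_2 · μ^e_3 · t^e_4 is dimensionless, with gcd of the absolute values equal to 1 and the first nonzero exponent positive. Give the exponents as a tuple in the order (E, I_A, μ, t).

M: e_1·(1) + e_2·(0) + e_3·(1) + e_4·(0) = 0
L: e_1·(2) + e_2·(4) + e_3·(-1) + e_4·(0) = 0
T: e_1·(-2) + e_2·(0) + e_3·(-1) + e_4·(1) = 0
Solving this homogeneous linear system for the smallest-integer solution (first nonzero entry positive) gives (4, -3, -4, 4).

(4, -3, -4, 4)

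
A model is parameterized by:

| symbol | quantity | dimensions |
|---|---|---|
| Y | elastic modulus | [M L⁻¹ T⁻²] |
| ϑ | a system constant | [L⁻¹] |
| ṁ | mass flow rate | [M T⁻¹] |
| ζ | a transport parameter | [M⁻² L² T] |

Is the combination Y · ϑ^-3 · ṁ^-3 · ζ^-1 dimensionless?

Sum the exponent of each base dimension across the product:
  M: [Y]_M − 3·[ϑ]_M − 3·[ṁ]_M − [ζ]_M = (1) − 3·(0) − 3·(1) − (-2) = 0
  L: [Y]_L − 3·[ϑ]_L − 3·[ṁ]_L − [ζ]_L = (-1) − 3·(-1) − 3·(0) − (2) = 0
  T: [Y]_T − 3·[ϑ]_T − 3·[ṁ]_T − [ζ]_T = (-2) − 3·(0) − 3·(-1) − (1) = 0
All base exponents vanish — dimensionless.

yes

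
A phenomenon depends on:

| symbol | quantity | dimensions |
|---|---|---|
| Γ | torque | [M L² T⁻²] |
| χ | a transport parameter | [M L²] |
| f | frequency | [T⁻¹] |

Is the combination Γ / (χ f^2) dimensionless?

yes

Sum the exponent of each base dimension across the product:
  M: [Γ]_M − [χ]_M − 2·[f]_M = (1) − (1) − 2·(0) = 0
  L: [Γ]_L − [χ]_L − 2·[f]_L = (2) − (2) − 2·(0) = 0
  T: [Γ]_T − [χ]_T − 2·[f]_T = (-2) − (0) − 2·(-1) = 0
All base exponents vanish — dimensionless.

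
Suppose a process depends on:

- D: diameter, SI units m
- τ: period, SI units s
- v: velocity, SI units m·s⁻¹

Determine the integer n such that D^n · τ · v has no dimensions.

Balance the L exponent: (1)·n from D, plus (0) + (1) = 1 from the rest, must sum to zero.
n + 1 = 0, so n = -1.

-1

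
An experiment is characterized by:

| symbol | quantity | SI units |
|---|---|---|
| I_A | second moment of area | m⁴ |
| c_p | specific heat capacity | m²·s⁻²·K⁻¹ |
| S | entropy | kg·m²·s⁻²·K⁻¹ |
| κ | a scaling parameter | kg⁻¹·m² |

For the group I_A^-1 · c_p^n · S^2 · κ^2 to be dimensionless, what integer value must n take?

Balance the L exponent: (2)·n from c_p, plus −(4) + 2·(2) + 2·(2) = 4 from the rest, must sum to zero.
2n + 4 = 0, so n = -2.

-2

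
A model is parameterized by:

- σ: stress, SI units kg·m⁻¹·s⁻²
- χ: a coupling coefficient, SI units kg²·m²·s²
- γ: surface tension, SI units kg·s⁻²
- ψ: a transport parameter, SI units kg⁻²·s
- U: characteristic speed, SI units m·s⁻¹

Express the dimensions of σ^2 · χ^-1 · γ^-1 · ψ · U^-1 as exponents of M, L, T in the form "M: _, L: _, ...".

M: -3, L: -5, T: -2

Collect each base-dimension exponent across the product:
  M: 2·(1) − (2) − (1) + (-2) − (0) = -3
  L: 2·(-1) − (2) − (0) + (0) − (1) = -5
  T: 2·(-2) − (2) − (-2) + (1) − (-1) = -2
So the dimensions are [M⁻³ L⁻⁵ T⁻²].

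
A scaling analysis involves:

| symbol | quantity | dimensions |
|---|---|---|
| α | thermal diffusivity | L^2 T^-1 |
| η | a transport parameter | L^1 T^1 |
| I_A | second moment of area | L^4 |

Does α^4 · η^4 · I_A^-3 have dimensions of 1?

Sum the exponent of each base dimension across the product:
  L: 4·[α]_L + 4·[η]_L − 3·[I_A]_L = 4·(2) + 4·(1) − 3·(4) = 0
  T: 4·[α]_T + 4·[η]_T − 3·[I_A]_T = 4·(-1) + 4·(1) − 3·(0) = 0
All base exponents vanish — dimensionless.

yes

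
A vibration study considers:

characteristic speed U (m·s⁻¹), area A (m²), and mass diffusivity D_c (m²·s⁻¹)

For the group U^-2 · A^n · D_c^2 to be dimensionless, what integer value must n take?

Balance the L exponent: (2)·n from A, plus −2·(1) + 2·(2) = 2 from the rest, must sum to zero.
2n + 2 = 0, so n = -1.

-1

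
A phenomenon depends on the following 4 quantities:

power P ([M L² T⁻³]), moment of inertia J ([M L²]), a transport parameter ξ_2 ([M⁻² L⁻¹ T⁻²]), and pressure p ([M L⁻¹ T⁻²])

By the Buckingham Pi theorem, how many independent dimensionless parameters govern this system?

There are 4 variables and 3 base dimensions (M, L, T).
The dimension matrix has rank 3.
Independent dimensionless groups: 4 − 3 = 1.

1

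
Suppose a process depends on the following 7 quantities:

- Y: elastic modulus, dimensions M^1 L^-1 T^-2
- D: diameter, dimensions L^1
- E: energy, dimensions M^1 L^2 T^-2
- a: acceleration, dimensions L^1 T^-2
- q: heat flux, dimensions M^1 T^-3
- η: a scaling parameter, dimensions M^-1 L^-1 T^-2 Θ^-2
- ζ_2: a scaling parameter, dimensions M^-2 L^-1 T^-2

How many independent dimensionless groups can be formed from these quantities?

3

There are 7 variables and 4 base dimensions (M, L, T, Θ).
The dimension matrix has rank 4.
Independent dimensionless groups: 7 − 4 = 3.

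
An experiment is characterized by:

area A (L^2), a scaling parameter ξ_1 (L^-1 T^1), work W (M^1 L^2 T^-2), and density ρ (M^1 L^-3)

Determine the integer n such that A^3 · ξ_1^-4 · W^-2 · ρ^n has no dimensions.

Balance the M exponent: (1)·n from ρ, plus 3·(0) − 4·(0) − 2·(1) = -2 from the rest, must sum to zero.
n − 2 = 0, so n = 2.

2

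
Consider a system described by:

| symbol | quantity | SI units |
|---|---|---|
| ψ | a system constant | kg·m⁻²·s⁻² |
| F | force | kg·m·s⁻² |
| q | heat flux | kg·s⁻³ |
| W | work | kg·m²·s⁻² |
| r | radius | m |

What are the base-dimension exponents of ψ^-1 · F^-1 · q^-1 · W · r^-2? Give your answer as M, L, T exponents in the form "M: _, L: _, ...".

Collect each base-dimension exponent across the product:
  M: −(1) − (1) − (1) + (1) − 2·(0) = -2
  L: −(-2) − (1) − (0) + (2) − 2·(1) = 1
  T: −(-2) − (-2) − (-3) + (-2) − 2·(0) = 5
So the dimensions are [M⁻² L T⁵].

M: -2, L: 1, T: 5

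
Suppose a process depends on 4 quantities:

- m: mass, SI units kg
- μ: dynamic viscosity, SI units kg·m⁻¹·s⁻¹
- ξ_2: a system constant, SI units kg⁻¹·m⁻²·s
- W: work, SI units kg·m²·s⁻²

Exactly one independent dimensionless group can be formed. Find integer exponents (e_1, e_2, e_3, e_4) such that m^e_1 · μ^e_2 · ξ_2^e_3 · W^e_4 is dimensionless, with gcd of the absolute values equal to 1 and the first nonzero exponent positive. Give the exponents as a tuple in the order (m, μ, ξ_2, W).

M: e_1·(1) + e_2·(1) + e_3·(-1) + e_4·(1) = 0
L: e_1·(0) + e_2·(-1) + e_3·(-2) + e_4·(2) = 0
T: e_1·(0) + e_2·(-1) + e_3·(1) + e_4·(-2) = 0
Solving this homogeneous linear system for the smallest-integer solution (first nonzero entry positive) gives (3, -2, 4, 3).

(3, -2, 4, 3)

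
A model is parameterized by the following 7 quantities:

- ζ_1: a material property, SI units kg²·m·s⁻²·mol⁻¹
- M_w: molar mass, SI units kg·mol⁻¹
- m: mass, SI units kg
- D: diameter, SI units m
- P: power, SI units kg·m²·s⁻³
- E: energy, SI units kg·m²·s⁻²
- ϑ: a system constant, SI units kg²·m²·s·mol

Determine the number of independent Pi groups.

There are 7 variables and 4 base dimensions (M, L, T, N).
The dimension matrix has rank 4.
Independent dimensionless groups: 7 − 4 = 3.

3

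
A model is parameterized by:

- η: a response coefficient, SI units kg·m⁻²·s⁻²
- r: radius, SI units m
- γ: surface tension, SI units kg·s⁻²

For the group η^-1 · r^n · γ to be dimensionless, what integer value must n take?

-2

Balance the L exponent: (1)·n from r, plus −(-2) + (0) = 2 from the rest, must sum to zero.
n + 2 = 0, so n = -2.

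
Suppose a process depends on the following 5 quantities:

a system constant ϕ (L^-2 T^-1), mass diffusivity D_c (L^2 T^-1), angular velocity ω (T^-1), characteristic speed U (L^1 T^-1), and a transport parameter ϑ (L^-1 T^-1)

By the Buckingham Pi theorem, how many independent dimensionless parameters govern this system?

There are 5 variables and 2 base dimensions (L, T).
The dimension matrix has rank 2.
Independent dimensionless groups: 5 − 2 = 3.

3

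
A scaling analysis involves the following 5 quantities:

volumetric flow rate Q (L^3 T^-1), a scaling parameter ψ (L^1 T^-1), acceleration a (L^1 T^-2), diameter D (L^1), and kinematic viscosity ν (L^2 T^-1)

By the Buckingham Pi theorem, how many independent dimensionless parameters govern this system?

3

There are 5 variables and 2 base dimensions (L, T).
The dimension matrix has rank 2.
Independent dimensionless groups: 5 − 2 = 3.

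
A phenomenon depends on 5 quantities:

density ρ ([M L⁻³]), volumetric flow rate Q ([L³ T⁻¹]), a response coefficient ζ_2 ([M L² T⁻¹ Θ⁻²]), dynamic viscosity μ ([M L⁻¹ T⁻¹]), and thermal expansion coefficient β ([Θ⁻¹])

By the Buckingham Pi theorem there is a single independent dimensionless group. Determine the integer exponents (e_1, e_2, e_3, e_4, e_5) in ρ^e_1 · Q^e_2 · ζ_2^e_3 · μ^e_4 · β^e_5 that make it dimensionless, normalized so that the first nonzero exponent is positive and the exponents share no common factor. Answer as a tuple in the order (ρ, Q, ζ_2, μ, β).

M: e_1·(1) + e_2·(0) + e_3·(1) + e_4·(1) + e_5·(0) = 0
L: e_1·(-3) + e_2·(3) + e_3·(2) + e_4·(-1) + e_5·(0) = 0
T: e_1·(0) + e_2·(-1) + e_3·(-1) + e_4·(-1) + e_5·(0) = 0
Θ: e_1·(0) + e_2·(0) + e_3·(-2) + e_4·(0) + e_5·(-1) = 0
Solving this homogeneous linear system for the smallest-integer solution (first nonzero entry positive) gives (3, 3, -1, -2, 2).

(3, 3, -1, -2, 2)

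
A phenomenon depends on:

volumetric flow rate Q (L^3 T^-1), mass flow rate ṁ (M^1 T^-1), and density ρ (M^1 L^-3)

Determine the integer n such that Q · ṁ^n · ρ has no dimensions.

Balance the M exponent: (1)·n from ṁ, plus (0) + (1) = 1 from the rest, must sum to zero.
n + 1 = 0, so n = -1.

-1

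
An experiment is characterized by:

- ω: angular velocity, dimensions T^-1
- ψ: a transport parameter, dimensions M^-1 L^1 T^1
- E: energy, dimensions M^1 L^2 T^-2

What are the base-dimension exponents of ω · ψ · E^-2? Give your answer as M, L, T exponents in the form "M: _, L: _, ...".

Collect each base-dimension exponent across the product:
  M: (0) + (-1) − 2·(1) = -3
  L: (0) + (1) − 2·(2) = -3
  T: (-1) + (1) − 2·(-2) = 4
So the dimensions are [M⁻³ L⁻³ T⁴].

M: -3, L: -3, T: 4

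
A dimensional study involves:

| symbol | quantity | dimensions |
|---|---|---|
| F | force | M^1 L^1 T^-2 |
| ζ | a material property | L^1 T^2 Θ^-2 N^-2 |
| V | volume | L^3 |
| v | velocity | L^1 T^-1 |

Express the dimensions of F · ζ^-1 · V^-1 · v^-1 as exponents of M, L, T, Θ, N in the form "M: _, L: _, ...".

M: 1, L: -4, T: -3, Θ: 2, N: 2

Collect each base-dimension exponent across the product:
  M: (1) − (0) − (0) − (0) = 1
  L: (1) − (1) − (3) − (1) = -4
  T: (-2) − (2) − (0) − (-1) = -3
  Θ: (0) − (-2) − (0) − (0) = 2
  N: (0) − (-2) − (0) − (0) = 2
So the dimensions are [M L⁻⁴ T⁻³ Θ² N²].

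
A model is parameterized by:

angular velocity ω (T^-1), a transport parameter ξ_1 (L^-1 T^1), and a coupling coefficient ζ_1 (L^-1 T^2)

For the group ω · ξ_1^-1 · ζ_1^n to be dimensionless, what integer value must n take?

1

Balance the L exponent: (-1)·n from ζ_1, plus (0) − (-1) = 1 from the rest, must sum to zero.
−n + 1 = 0, so n = 1.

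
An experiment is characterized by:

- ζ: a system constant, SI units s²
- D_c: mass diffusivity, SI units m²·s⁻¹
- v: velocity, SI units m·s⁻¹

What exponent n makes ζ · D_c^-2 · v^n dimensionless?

Balance the L exponent: (1)·n from v, plus (0) − 2·(2) = -4 from the rest, must sum to zero.
n − 4 = 0, so n = 4.

4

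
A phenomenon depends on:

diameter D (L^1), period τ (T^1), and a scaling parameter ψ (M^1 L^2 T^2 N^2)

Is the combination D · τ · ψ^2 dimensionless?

Sum the exponent of each base dimension across the product:
  M: [D]_M + [τ]_M + 2·[ψ]_M = (0) + (0) + 2·(1) = 2
  L: [D]_L + [τ]_L + 2·[ψ]_L = (1) + (0) + 2·(2) = 5
  T: [D]_T + [τ]_T + 2·[ψ]_T = (0) + (1) + 2·(2) = 5
  N: [D]_N + [τ]_N + 2·[ψ]_N = (0) + (0) + 2·(2) = 4
Net dimensions [M² L⁵ T⁵ N⁴] ≠ [1] — not dimensionless.

no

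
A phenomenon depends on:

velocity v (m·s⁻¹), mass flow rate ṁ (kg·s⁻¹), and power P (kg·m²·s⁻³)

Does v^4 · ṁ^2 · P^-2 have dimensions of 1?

yes

Sum the exponent of each base dimension across the product:
  M: 4·[v]_M + 2·[ṁ]_M − 2·[P]_M = 4·(0) + 2·(1) − 2·(1) = 0
  L: 4·[v]_L + 2·[ṁ]_L − 2·[P]_L = 4·(1) + 2·(0) − 2·(2) = 0
  T: 4·[v]_T + 2·[ṁ]_T − 2·[P]_T = 4·(-1) + 2·(-1) − 2·(-3) = 0
All base exponents vanish — dimensionless.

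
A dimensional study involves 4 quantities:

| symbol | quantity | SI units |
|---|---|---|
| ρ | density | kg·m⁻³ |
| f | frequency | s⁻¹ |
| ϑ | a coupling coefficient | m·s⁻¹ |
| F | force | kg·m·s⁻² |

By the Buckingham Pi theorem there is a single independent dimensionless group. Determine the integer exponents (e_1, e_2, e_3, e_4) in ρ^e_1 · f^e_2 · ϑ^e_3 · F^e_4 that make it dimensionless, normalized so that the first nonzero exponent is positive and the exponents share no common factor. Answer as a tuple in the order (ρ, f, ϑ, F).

(1, -2, 4, -1)

M: e_1·(1) + e_2·(0) + e_3·(0) + e_4·(1) = 0
L: e_1·(-3) + e_2·(0) + e_3·(1) + e_4·(1) = 0
T: e_1·(0) + e_2·(-1) + e_3·(-1) + e_4·(-2) = 0
Solving this homogeneous linear system for the smallest-integer solution (first nonzero entry positive) gives (1, -2, 4, -1).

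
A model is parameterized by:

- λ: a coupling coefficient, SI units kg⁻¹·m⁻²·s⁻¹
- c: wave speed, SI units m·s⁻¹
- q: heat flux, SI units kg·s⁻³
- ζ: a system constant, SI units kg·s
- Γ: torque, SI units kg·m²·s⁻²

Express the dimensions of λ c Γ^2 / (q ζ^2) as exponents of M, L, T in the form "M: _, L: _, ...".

M: -2, L: 3, T: -5

Collect each base-dimension exponent across the product:
  M: (-1) + (0) − (1) − 2·(1) + 2·(1) = -2
  L: (-2) + (1) − (0) − 2·(0) + 2·(2) = 3
  T: (-1) + (-1) − (-3) − 2·(1) + 2·(-2) = -5
So the dimensions are [M⁻² L³ T⁻⁵].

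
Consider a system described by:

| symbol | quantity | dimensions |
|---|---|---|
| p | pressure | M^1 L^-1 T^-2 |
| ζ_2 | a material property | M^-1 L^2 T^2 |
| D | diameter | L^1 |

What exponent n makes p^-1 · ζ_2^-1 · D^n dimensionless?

Balance the L exponent: (1)·n from D, plus −(-1) − (2) = -1 from the rest, must sum to zero.
n − 1 = 0, so n = 1.

1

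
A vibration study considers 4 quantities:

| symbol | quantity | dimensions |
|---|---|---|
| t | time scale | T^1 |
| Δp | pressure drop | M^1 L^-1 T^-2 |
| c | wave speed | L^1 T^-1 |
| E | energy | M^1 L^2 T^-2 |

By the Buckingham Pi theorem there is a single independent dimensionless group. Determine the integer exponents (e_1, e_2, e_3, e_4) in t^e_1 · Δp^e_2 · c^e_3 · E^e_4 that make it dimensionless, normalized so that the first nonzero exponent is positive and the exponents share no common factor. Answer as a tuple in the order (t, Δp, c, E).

(3, 1, 3, -1)

M: e_1·(0) + e_2·(1) + e_3·(0) + e_4·(1) = 0
L: e_1·(0) + e_2·(-1) + e_3·(1) + e_4·(2) = 0
T: e_1·(1) + e_2·(-2) + e_3·(-1) + e_4·(-2) = 0
Solving this homogeneous linear system for the smallest-integer solution (first nonzero entry positive) gives (3, 1, 3, -1).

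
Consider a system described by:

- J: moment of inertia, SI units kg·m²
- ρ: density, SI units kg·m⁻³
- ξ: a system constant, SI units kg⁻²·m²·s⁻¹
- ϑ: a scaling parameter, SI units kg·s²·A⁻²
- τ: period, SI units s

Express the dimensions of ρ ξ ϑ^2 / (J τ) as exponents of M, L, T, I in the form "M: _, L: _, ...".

M: 0, L: -3, T: 2, I: -4

Collect each base-dimension exponent across the product:
  M: −(1) + (1) + (-2) + 2·(1) − (0) = 0
  L: −(2) + (-3) + (2) + 2·(0) − (0) = -3
  T: −(0) + (0) + (-1) + 2·(2) − (1) = 2
  I: −(0) + (0) + (0) + 2·(-2) − (0) = -4
So the dimensions are [L⁻³ T² I⁻⁴].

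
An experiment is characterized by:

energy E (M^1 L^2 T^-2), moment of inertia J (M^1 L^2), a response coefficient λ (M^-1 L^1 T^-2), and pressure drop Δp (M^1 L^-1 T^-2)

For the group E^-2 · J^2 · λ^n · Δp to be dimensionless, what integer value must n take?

Balance the M exponent: (-1)·n from λ, plus −2·(1) + 2·(1) + (1) = 1 from the rest, must sum to zero.
−n + 1 = 0, so n = 1.

1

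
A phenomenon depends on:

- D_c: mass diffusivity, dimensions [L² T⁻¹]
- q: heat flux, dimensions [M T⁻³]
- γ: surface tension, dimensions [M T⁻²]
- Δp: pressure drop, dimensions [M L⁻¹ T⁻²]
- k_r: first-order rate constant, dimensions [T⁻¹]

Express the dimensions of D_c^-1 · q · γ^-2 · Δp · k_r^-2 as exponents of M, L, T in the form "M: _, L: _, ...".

Collect each base-dimension exponent across the product:
  M: −(0) + (1) − 2·(1) + (1) − 2·(0) = 0
  L: −(2) + (0) − 2·(0) + (-1) − 2·(0) = -3
  T: −(-1) + (-3) − 2·(-2) + (-2) − 2·(-1) = 2
So the dimensions are [L⁻³ T²].

M: 0, L: -3, T: 2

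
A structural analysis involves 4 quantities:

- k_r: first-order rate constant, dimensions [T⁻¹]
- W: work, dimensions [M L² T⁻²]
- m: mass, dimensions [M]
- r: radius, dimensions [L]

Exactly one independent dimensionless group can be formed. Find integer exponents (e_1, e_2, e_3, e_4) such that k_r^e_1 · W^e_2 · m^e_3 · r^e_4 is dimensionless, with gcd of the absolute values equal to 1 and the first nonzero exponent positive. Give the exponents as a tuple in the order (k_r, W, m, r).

(2, -1, 1, 2)

M: e_1·(0) + e_2·(1) + e_3·(1) + e_4·(0) = 0
L: e_1·(0) + e_2·(2) + e_3·(0) + e_4·(1) = 0
T: e_1·(-1) + e_2·(-2) + e_3·(0) + e_4·(0) = 0
Solving this homogeneous linear system for the smallest-integer solution (first nonzero entry positive) gives (2, -1, 1, 2).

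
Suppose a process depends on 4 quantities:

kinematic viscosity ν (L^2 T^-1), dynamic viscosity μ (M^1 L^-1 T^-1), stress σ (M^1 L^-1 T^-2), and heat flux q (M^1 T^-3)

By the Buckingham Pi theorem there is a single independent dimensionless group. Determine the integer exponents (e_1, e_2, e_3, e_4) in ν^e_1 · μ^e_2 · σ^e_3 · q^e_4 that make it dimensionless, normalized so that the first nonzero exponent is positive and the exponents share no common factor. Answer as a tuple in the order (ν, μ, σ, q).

M: e_1·(0) + e_2·(1) + e_3·(1) + e_4·(1) = 0
L: e_1·(2) + e_2·(-1) + e_3·(-1) + e_4·(0) = 0
T: e_1·(-1) + e_2·(-1) + e_3·(-2) + e_4·(-3) = 0
Solving this homogeneous linear system for the smallest-integer solution (first nonzero entry positive) gives (1, -1, 3, -2).

(1, -1, 3, -2)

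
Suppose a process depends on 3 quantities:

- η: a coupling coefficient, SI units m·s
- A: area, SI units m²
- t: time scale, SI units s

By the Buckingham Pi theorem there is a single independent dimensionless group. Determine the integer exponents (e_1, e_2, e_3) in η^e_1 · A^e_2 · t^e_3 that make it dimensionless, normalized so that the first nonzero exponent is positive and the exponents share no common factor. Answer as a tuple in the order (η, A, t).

(2, -1, -2)

L: e_1·(1) + e_2·(2) + e_3·(0) = 0
T: e_1·(1) + e_2·(0) + e_3·(1) = 0
Solving this homogeneous linear system for the smallest-integer solution (first nonzero entry positive) gives (2, -1, -2).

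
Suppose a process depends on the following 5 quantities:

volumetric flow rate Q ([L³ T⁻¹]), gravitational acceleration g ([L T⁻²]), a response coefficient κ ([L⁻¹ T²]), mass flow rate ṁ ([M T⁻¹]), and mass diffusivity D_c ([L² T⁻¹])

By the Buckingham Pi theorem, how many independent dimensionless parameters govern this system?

There are 5 variables and 3 base dimensions (M, L, T).
The dimension matrix has rank 3.
Independent dimensionless groups: 5 − 3 = 2.

2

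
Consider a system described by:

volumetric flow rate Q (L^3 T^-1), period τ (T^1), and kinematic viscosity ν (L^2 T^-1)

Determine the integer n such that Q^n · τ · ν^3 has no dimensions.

-2

Balance the L exponent: (3)·n from Q, plus (0) + 3·(2) = 6 from the rest, must sum to zero.
3n + 6 = 0, so n = -2.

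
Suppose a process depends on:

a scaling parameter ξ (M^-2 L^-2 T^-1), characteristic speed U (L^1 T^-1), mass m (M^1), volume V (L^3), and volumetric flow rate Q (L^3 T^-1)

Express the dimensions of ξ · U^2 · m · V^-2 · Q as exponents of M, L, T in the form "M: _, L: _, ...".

Collect each base-dimension exponent across the product:
  M: (-2) + 2·(0) + (1) − 2·(0) + (0) = -1
  L: (-2) + 2·(1) + (0) − 2·(3) + (3) = -3
  T: (-1) + 2·(-1) + (0) − 2·(0) + (-1) = -4
So the dimensions are [M⁻¹ L⁻³ T⁻⁴].

M: -1, L: -3, T: -4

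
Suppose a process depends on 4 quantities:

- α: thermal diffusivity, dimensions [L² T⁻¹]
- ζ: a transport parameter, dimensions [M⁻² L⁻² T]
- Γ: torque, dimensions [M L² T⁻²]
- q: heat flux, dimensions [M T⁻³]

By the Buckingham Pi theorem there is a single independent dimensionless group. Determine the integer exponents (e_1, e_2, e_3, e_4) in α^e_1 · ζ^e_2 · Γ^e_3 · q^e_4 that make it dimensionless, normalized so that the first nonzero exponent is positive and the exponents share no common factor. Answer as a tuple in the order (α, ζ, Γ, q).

(2, -1, -3, 1)

M: e_1·(0) + e_2·(-2) + e_3·(1) + e_4·(1) = 0
L: e_1·(2) + e_2·(-2) + e_3·(2) + e_4·(0) = 0
T: e_1·(-1) + e_2·(1) + e_3·(-2) + e_4·(-3) = 0
Solving this homogeneous linear system for the smallest-integer solution (first nonzero entry positive) gives (2, -1, -3, 1).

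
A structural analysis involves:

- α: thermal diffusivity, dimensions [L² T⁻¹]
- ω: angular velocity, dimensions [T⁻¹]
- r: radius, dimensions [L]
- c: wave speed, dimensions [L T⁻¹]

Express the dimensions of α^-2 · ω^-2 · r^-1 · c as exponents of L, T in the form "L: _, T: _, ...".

L: -4, T: 3

Collect each base-dimension exponent across the product:
  L: −2·(2) − 2·(0) − (1) + (1) = -4
  T: −2·(-1) − 2·(-1) − (0) + (-1) = 3
So the dimensions are [L⁻⁴ T³].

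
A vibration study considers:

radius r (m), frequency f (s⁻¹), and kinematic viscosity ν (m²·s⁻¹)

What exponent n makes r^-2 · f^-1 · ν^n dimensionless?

1

Balance the L exponent: (2)·n from ν, plus −2·(1) − (0) = -2 from the rest, must sum to zero.
2n − 2 = 0, so n = 1.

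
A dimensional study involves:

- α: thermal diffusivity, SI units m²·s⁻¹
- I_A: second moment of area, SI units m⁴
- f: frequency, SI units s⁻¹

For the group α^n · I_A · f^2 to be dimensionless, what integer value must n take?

Balance the L exponent: (2)·n from α, plus (4) + 2·(0) = 4 from the rest, must sum to zero.
2n + 4 = 0, so n = -2.

-2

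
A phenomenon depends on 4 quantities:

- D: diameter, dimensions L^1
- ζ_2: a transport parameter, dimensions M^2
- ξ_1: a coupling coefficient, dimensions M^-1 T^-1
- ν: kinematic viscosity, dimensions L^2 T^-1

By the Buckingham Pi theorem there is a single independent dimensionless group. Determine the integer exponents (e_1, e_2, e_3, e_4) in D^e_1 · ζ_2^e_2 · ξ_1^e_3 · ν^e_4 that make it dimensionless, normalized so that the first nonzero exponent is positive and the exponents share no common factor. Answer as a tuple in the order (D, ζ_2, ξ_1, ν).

M: e_1·(0) + e_2·(2) + e_3·(-1) + e_4·(0) = 0
L: e_1·(1) + e_2·(0) + e_3·(0) + e_4·(2) = 0
T: e_1·(0) + e_2·(0) + e_3·(-1) + e_4·(-1) = 0
Solving this homogeneous linear system for the smallest-integer solution (first nonzero entry positive) gives (4, 1, 2, -2).

(4, 1, 2, -2)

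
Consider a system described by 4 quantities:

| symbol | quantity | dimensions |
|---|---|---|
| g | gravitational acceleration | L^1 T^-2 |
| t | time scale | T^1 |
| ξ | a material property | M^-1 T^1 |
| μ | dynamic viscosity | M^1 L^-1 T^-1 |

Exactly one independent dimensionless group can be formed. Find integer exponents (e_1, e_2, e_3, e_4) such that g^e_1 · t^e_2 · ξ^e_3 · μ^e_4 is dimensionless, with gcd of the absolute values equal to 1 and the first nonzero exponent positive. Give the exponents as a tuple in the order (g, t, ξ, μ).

(1, 2, 1, 1)

M: e_1·(0) + e_2·(0) + e_3·(-1) + e_4·(1) = 0
L: e_1·(1) + e_2·(0) + e_3·(0) + e_4·(-1) = 0
T: e_1·(-2) + e_2·(1) + e_3·(1) + e_4·(-1) = 0
Solving this homogeneous linear system for the smallest-integer solution (first nonzero entry positive) gives (1, 2, 1, 1).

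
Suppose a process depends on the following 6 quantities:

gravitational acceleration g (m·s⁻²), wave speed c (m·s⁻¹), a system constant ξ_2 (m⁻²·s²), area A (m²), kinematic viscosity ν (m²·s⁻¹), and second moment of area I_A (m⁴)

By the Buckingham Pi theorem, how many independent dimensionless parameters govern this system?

4

There are 6 variables and 2 base dimensions (L, T).
The dimension matrix has rank 2.
Independent dimensionless groups: 6 − 2 = 4.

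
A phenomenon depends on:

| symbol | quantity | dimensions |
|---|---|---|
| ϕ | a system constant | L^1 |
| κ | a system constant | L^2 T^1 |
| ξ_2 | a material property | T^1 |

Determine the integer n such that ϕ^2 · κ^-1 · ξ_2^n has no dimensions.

Balance the T exponent: (1)·n from ξ_2, plus 2·(0) − (1) = -1 from the rest, must sum to zero.
n − 1 = 0, so n = 1.

1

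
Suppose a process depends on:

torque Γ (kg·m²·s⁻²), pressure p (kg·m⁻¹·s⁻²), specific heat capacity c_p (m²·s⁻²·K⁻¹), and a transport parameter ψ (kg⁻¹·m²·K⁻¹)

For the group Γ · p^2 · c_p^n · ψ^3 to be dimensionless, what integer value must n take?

Balance the L exponent: (2)·n from c_p, plus (2) + 2·(-1) + 3·(2) = 6 from the rest, must sum to zero.
2n + 6 = 0, so n = -3.

-3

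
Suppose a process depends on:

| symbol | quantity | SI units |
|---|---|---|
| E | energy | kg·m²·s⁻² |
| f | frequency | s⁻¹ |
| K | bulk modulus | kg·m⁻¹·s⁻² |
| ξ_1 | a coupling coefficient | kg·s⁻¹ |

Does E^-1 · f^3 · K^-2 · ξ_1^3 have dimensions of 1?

Sum the exponent of each base dimension across the product:
  M: −[E]_M + 3·[f]_M − 2·[K]_M + 3·[ξ_1]_M = −(1) + 3·(0) − 2·(1) + 3·(1) = 0
  L: −[E]_L + 3·[f]_L − 2·[K]_L + 3·[ξ_1]_L = −(2) + 3·(0) − 2·(-1) + 3·(0) = 0
  T: −[E]_T + 3·[f]_T − 2·[K]_T + 3·[ξ_1]_T = −(-2) + 3·(-1) − 2·(-2) + 3·(-1) = 0
All base exponents vanish — dimensionless.

yes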